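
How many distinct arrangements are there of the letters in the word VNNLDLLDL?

Letter multiplicities in VNNLDLLDL: D×2, L×4, N×2, V×1.
The number of distinct arrangements is 9!/(4!·2!·2!) = 362880/96 = 3780.

3780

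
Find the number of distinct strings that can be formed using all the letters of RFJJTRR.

420

RFJJTRR has 7 letters with J appearing twice and R appearing 3 times.
Dividing 7! = 5040 by 3!·2! = 12 for the repeated letters gives 420.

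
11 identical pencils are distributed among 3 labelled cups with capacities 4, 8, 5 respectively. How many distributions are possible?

24

Ignoring the caps, the number of non-negative solutions to x_1+…+x_3 = 11 is C(13,2) = 78.
Subtract solutions that violate a single cap (substitute x_i' = x_i − (cap_i+1)): x_1 ≥ 5 gives C(8,2) = 28; x_2 ≥ 9 gives C(4,2) = 6; x_3 ≥ 6 gives C(7,2) = 21. Together 55.
Add back pairs where two caps are both exceeded: 0 + 1 + 0 = 1.
By inclusion–exclusion the count is 78 − 55 + 1 = 24.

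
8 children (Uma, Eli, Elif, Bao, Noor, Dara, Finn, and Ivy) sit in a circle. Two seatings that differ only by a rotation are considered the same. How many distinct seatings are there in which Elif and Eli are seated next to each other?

Glue Elif and Eli into a block (2 internal orders). Seating 7 units around a circle gives (6)! arrangements.
So 2 × (6)! = 2 × 720 = 1440.

1440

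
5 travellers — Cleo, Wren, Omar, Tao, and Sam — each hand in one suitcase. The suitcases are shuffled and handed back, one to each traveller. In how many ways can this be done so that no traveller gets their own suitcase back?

44

This is the derangement count D_5: permutations of 5 items with no fixed point.
By inclusion–exclusion this is Σ_{j=0}^{5} (−1)^j C(5,j)·(5−j)!.
Computing: 120 − 120 + 60 − 20 + 5 − 1 = 44.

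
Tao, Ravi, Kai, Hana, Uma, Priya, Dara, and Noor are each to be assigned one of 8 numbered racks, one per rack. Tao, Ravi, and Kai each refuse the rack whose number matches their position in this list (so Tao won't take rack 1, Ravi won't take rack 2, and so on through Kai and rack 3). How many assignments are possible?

27240

Let Aᵢ (for i ∈ {1, 2, 3}) be the placements that put person i in their forbidden rack. Any j of these fix j positions, leaving (8−j)! ways to fill the rest, and there are C(3,j) ways to pick which j.
By inclusion–exclusion, the number of valid placements is Σ_{j=0}^{3} (−1)^j C(3,j)·(8−j)!.
Computing: 40320 − 15120 + 2160 − 120 = 27240.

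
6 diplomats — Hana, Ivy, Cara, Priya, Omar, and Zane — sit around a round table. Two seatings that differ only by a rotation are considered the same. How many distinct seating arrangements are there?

Around a circle, 6 distinct people have 6!/6 = (5)! = 120 rotationally distinct seatings.

120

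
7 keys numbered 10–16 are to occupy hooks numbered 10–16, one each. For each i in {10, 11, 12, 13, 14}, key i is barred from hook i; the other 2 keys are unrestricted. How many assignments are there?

2428

Let Aᵢ (for 10 ≤ i ≤ 14) be the placements that put key i in its forbidden hook. Any j of these fix j positions, leaving (7−j)! ways to fill the rest, and there are C(5,j) ways to pick which j.
By inclusion–exclusion, the number of valid placements is Σ_{j=0}^{5} (−1)^j C(5,j)·(7−j)!.
Computing: 5040 − 3600 + 1200 − 240 + 30 − 2 = 2428.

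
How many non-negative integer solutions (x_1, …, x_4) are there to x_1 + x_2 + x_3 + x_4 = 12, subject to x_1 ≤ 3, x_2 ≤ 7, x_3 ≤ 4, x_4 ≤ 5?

By stars and bars, unrestricted non-negative solutions to x_1+…+x_4 = 12 number C(12+3,3) = 455.
Subtract solutions that violate a single cap (substitute x_i' = x_i − (cap_i+1)): x_1 ≥ 4 gives C(11,3) = 165; x_2 ≥ 8 gives C(7,3) = 35; x_3 ≥ 5 gives C(10,3) = 120; x_4 ≥ 6 gives C(9,3) = 84. Together 404.
Add back pairs where two caps are both exceeded: 1 + 20 + 10 + 0 + 0 + 4 = 35.
By inclusion–exclusion the count is 455 − 404 + 35 = 86.

86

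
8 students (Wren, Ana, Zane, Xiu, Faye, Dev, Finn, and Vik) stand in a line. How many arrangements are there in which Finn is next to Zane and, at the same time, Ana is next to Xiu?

2880

Treat {Finn,Zane} as one block (2 orders) and {Ana,Xiu} as another (2 orders).
That leaves 6 units to arrange: 2 × 2 × 6! = 4 × 720 = 2880.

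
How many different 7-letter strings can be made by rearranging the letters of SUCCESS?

420

SUCCESS has 7 letters with C appearing twice and S appearing 3 times.
So there are 7! / (3!·2!) = 420 distinguishable arrangements.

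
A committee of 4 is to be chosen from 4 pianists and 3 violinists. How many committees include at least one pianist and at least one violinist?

Total 4-person selections from all 7: C(7,4) = 35.
Selections missing a whole group: no pianists → C(3,4) = 0; no violinists → C(4,4) = 1.
Both groups omitted at once is impossible, so 35 − 1 = 34.

34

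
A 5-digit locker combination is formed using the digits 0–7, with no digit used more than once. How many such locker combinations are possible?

Choose and order 5 of the 8 symbols: the first digit has 8 options, the next 7, and so on down to 4.
That product is 8 × 7 × 6 × 5 × 4 = 6720.

6720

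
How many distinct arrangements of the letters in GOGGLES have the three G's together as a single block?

Treat the 3 copies of G as a single block. The multiset to arrange is then {GGG, E, L, O, S}, 5 items in all.
All 5 items are distinct, so there are (5)! = 120 arrangements.

120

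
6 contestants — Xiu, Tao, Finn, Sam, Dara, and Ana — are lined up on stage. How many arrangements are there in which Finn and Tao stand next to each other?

240

Treat {Finn, Tao} as a single unit. There are 5 units to order, and the pair itself can be ordered 2 ways.
That gives 2 × 5! = 2 × 120 = 240.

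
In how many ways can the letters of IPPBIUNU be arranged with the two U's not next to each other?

3780

Total arrangements of IPPBIUNU: 8!/(2!·2!·2!) = 5040.
If the two U's are adjacent, glue them into one block, leaving 7 items to arrange: (7)!/(2!·2!) = 1260 ways.
Hence 5040 − 1260 = 3780.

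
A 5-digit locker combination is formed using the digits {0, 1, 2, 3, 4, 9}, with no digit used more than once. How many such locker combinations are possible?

Choose and order 5 of the 6 symbols: the first digit has 6 options, the next 5, and so on down to 2.
6 × 5 × 4 × 3 × 2 = 720.

720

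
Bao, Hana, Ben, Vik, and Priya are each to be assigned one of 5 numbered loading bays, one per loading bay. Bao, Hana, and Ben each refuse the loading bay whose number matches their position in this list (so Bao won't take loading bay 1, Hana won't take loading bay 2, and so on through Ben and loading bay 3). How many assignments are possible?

64

Let Aᵢ (for i ∈ {1, 2, 3}) be the placements that put person i in their forbidden loading bay. Any j of these fix j positions, leaving (5−j)! ways to fill the rest, and there are C(3,j) ways to pick which j.
By inclusion–exclusion, the number of valid placements is Σ_{j=0}^{3} (−1)^j C(3,j)·(5−j)!.
Computing: 120 − 72 + 18 − 2 = 64.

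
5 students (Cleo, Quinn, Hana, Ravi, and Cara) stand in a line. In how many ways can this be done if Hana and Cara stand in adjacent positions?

Treat {Hana, Cara} as a single unit. There are 4 units to order, and the pair itself can be ordered 2 ways.
So the count is 2·(4)! = 48.

48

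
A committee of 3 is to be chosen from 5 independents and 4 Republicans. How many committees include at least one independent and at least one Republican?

With no constraint there are C(9,3) = 84 possible selections.
Selections missing a whole group: no independents → C(4,3) = 4; no Republicans → C(5,3) = 10.
Both groups omitted at once is impossible, so 84 − 14 = 70.

70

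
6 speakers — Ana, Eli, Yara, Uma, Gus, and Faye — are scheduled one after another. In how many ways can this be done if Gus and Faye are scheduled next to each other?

240

Treat {Gus, Faye} as a single unit. There are 5 units to order, and the pair itself can be ordered 2 ways.
So the count is 2·(5)! = 240.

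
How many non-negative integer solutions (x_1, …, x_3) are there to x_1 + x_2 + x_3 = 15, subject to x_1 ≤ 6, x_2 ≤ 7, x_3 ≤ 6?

15

Without the upper bounds there are C(17,2) = 136 ways to split 15 among 3 variables.
Subtract solutions that violate a single cap (substitute x_i' = x_i − (cap_i+1)): x_1 ≥ 7 gives C(10,2) = 45; x_2 ≥ 8 gives C(9,2) = 36; x_3 ≥ 7 gives C(10,2) = 45. Together 126.
Add back pairs where two caps are both exceeded: 1 + 3 + 1 = 5.
By inclusion–exclusion the count is 136 − 126 + 5 = 15.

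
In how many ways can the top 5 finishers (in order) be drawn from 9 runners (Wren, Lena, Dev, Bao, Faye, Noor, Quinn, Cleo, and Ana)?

15120

There are 9 choices for 1st place, 8 for 2nd, and so on down to 5 for position 5.
That gives 9 × 8 × 7 × 6 × 5 = 15120.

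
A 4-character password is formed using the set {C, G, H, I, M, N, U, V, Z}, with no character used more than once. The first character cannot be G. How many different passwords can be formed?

2688

The first character has 9−1 = 8 choices (anything except G).
The remaining 3 characters are filled from the other 8 symbols without repetition: 8 × 7 × 6 = 336.
Total: 8 × 336 = 2688.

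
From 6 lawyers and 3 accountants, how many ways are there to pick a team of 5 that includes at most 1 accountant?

51

Split by how many accountants are chosen (0 through 1).
Sum: C(3,0)·C(6,5) + C(3,1)·C(6,4) = 6 + 45 = 51.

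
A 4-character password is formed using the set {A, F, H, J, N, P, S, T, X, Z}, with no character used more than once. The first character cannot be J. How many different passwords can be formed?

4536

The first character has 10−1 = 9 choices (anything except J).
The remaining 3 characters are filled from the other 9 symbols without repetition: 9 × 8 × 7 = 504.
Total: 9 × 504 = 4536.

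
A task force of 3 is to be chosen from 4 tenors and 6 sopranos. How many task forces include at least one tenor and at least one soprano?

With no constraint there are C(10,3) = 120 possible selections.
Subtract selections that omit an entire group: no tenors → C(6,3) = 20; no sopranos → C(4,3) = 4.
Both groups omitted at once is impossible, so 120 − 24 = 96.

96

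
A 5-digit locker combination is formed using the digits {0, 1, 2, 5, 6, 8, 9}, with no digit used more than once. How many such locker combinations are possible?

With no repetition, fill the 5 digits in order: 7 choices, then 6, down to 3.
That product is 7 × 6 × 5 × 4 × 3 = 2520.

2520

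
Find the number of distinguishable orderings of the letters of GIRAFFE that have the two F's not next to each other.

There are 7!/(2!) = 2520 arrangements of GIRAFFE in total.
Arrangements with the F's together: treat FF as one letter, giving (6)! = 720.
Hence 2520 − 720 = 1800.

1800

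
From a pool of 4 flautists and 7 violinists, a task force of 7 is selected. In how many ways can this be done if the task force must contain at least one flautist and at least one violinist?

Unrestricted: C(11,7) = 330 ways to pick any 7 of the 11.
Subtract selections that omit an entire group: no flautists → C(7,7) = 1; no violinists → C(4,7) = 0.
Both groups omitted at once is impossible, so 330 − 1 = 329.

329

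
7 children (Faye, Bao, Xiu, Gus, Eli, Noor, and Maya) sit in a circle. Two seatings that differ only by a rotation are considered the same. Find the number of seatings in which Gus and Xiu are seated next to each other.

Treat {Gus, Xiu} as one unit (2 internal orders) and seat the resulting 6 units around the table: (5)! circular arrangements.
So 2 × (5)! = 2 × 120 = 240.

240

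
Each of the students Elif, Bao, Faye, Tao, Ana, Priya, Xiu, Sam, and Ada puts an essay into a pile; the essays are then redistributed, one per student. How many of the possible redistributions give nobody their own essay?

133496

This is the derangement count D_9: permutations of 9 items with no fixed point.
By inclusion–exclusion this is Σ_{j=0}^{9} (−1)^j C(9,j)·(9−j)!.
Computing: 362880 − 362880 + 181440 − 60480 + 15120 − 3024 + 504 − 72 + 9 − 1 = 133496.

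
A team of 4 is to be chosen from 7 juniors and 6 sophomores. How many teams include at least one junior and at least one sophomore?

Total 4-person selections from all 13: C(13,4) = 715.
Subtract selections that omit an entire group: no juniors → C(6,4) = 15; no sophomores → C(7,4) = 35.
Both groups omitted at once is impossible, so 715 − 50 = 665.

665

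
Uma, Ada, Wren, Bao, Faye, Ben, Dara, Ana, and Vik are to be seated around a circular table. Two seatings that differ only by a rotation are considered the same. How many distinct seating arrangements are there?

40320

Around a circle, 9 distinct people have 9!/9 = (8)! = 40320 rotationally distinct seatings.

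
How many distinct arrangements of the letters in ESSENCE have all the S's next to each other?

Treat the 2 copies of S as a single block. The multiset to arrange is then {SS, C, E, E, E, N}, 6 items in all.
That gives (6)!/(3!) = 120 arrangements.

120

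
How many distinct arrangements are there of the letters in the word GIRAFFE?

2520

Letter multiplicities in GIRAFFE: A×1, E×1, F×2, G×1, I×1, R×1.
Dividing 7! = 5040 by 2! = 2 for the repeated letters gives 2520.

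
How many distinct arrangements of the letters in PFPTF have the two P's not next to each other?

Total arrangements of PFPTF: 5!/(2!·2!) = 30.
If the two P's are adjacent, glue them into one block, leaving 4 items to arrange: (4)!/(2!) = 12 ways.
Subtracting, 30 − 12 = 18 arrangements keep the P's apart.

18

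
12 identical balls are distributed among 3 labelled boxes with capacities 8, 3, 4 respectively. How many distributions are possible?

Without the upper bounds there are C(14,2) = 91 ways to split 12 among 3 boxes.
Subtract solutions that violate a single cap (substitute x_i' = x_i − (cap_i+1)): x_1 ≥ 9 gives C(5,2) = 10; x_2 ≥ 4 gives C(10,2) = 45; x_3 ≥ 5 gives C(9,2) = 36. Together 91.
Add back pairs where two caps are both exceeded: 0 + 0 + 10 = 10.
By inclusion–exclusion the count is 91 − 91 + 10 = 10.

10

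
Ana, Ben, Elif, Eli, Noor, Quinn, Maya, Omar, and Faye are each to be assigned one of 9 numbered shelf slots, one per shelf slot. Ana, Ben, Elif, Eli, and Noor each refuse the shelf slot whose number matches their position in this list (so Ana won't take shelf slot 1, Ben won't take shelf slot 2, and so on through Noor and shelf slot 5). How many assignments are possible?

Let Aᵢ (for 1 ≤ i ≤ 5) be the placements that put person i in their forbidden shelf slot. Any j of these fix j positions, leaving (9−j)! ways to fill the rest, and there are C(5,j) ways to pick which j.
By inclusion–exclusion, the number of valid placements is Σ_{j=0}^{5} (−1)^j C(5,j)·(9−j)!.
Computing: 362880 − 201600 + 50400 − 7200 + 600 − 24 = 205056.

205056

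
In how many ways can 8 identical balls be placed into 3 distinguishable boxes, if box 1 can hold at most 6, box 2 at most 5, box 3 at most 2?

Without the upper bounds there are C(10,2) = 45 ways to split 8 among 3 boxes.
Subtract solutions that violate a single cap (substitute x_i' = x_i − (cap_i+1)): x_1 ≥ 7 gives C(3,2) = 3; x_2 ≥ 6 gives C(4,2) = 6; x_3 ≥ 3 gives C(7,2) = 21. Together 30.
No two caps can be exceeded simultaneously, so the pair terms are all 0.
By inclusion–exclusion the count is 45 − 30 + 0 = 15.

15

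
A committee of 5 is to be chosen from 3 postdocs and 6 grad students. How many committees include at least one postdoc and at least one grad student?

120

Unrestricted: C(9,5) = 126 ways to pick any 5 of the 9.
Selections missing a whole group: no postdocs → C(6,5) = 6; no grad students → C(3,5) = 0.
Both groups omitted at once is impossible, so 126 − 6 = 120.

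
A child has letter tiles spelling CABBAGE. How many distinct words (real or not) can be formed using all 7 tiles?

1260

The 7 letters of CABBAGE have repeats: A appearing twice and B appearing twice.
The number of distinct arrangements is 7!/(2!·2!) = 5040/4 = 1260.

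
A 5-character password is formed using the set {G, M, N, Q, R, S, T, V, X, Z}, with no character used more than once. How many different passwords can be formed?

30240

Choose and order 5 of the 10 symbols: the first character has 10 options, the next 9, and so on down to 6.
That product is 10 × 9 × 8 × 7 × 6 = 30240.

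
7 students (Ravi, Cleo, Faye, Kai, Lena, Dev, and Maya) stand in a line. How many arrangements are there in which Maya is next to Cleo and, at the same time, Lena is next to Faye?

Treat {Maya,Cleo} as one block (2 orders) and {Lena,Faye} as another (2 orders).
That leaves 5 units to arrange: 2 × 2 × 5! = 4 × 120 = 480.

480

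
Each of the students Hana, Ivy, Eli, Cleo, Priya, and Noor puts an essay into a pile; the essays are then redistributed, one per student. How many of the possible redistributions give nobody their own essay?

265

This is the derangement count D_6: permutations of 6 items with no fixed point.
By inclusion–exclusion this is Σ_{j=0}^{6} (−1)^j C(6,j)·(6−j)!.
Computing: 720 − 720 + 360 − 120 + 30 − 6 + 1 = 265.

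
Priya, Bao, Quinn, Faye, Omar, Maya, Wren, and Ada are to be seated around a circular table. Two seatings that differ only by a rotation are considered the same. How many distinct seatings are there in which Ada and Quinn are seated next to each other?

Glue Ada and Quinn into a block (2 internal orders). Seating 7 units around a circle gives (6)! arrangements.
So 2 × (6)! = 2 × 720 = 1440.

1440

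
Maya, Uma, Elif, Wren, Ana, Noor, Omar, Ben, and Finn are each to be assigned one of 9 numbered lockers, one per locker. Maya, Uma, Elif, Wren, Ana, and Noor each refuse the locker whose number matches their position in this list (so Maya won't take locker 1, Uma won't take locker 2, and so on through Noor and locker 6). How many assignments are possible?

183822

Let Aᵢ (for 1 ≤ i ≤ 6) be the placements that put person i in their forbidden locker. Any j of these fix j positions, leaving (9−j)! ways to fill the rest, and there are C(6,j) ways to pick which j.
By inclusion–exclusion, the number of valid placements is Σ_{j=0}^{6} (−1)^j C(6,j)·(9−j)!.
Computing: 362880 − 241920 + 75600 − 14400 + 1800 − 144 + 6 = 183822.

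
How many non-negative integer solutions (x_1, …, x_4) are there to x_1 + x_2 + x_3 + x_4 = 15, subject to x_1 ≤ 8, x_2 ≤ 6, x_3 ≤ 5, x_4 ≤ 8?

Without the upper bounds there are C(18,3) = 816 ways to split 15 among 4 variables.
Subtract solutions that violate a single cap (substitute x_i' = x_i − (cap_i+1)): x_1 ≥ 9 gives C(9,3) = 84; x_2 ≥ 7 gives C(11,3) = 165; x_3 ≥ 6 gives C(12,3) = 220; x_4 ≥ 9 gives C(9,3) = 84. Together 553.
Add back pairs where two caps are both exceeded: 0 + 1 + 0 + 10 + 0 + 1 = 12.
By inclusion–exclusion the count is 816 − 553 + 12 = 275.

275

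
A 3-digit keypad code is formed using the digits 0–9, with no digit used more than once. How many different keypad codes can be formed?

720

With no repetition, fill the 3 digits in order: 10 choices, then 9, down to 8.
That product is 10 × 9 × 8 = 720.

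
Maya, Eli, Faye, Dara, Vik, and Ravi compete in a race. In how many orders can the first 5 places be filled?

720

This is an ordered selection of 5 from 6: P(6,5).
That gives 6 × 5 × 4 × 3 × 2 = 720.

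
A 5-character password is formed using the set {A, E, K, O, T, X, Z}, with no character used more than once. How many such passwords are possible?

2520

Choose and order 5 of the 7 symbols: the first character has 7 options, the next 6, and so on down to 3.
7 × 6 × 5 × 4 × 3 = 2520.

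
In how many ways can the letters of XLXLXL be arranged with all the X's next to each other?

Treat the 3 copies of X as a single block. The multiset to arrange is then {XXX, L, L, L}, 4 items in all.
That gives (4)!/(3!) = 4 arrangements.

4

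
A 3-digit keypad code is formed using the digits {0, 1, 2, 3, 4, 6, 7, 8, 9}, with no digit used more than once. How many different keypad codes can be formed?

This is a permutation of 3 out of 9: P(9,3) = 9!/6!.
9 × 8 × 7 = 504.

504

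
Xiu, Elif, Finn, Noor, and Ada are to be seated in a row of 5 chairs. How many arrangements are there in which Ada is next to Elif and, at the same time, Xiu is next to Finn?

24

Treat {Ada,Elif} as one block (2 orders) and {Xiu,Finn} as another (2 orders).
That leaves 3 units to arrange: 2 × 2 × 3! = 4 × 6 = 24.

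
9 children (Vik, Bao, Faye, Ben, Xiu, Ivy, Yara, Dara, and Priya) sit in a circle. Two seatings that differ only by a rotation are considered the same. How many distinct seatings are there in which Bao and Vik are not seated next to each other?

30240

Without the restriction there are (8)! = 40320 seatings.
Seatings with Bao beside Vik: treat them as a block with 2 internal orders, giving 2 × (7)! = 10080.
Subtracting, 40320 − 10080 = 30240.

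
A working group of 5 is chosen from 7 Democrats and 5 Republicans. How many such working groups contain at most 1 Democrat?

36

Split by how many Democrats are chosen (0 through 1).
Sum: C(7,0)·C(5,5) + C(7,1)·C(5,4) = 1 + 35 = 36.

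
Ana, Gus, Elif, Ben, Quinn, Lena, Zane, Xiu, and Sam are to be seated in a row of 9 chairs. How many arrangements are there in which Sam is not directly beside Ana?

There are 9! = 362880 arrangements in all. If Sam and Ana are adjacent, merging them into one block gives 2·(8)! = 80640 arrangements.
So 362880 − 80640 = 282240 arrangements keep them apart.

282240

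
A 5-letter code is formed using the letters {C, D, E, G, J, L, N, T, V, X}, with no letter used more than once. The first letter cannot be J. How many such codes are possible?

The first letter has 10−1 = 9 choices (anything except J).
The remaining 4 letters are filled from the other 9 symbols without repetition: 9 × 8 × 7 × 6 = 3024.
Total: 9 × 3024 = 27216.

27216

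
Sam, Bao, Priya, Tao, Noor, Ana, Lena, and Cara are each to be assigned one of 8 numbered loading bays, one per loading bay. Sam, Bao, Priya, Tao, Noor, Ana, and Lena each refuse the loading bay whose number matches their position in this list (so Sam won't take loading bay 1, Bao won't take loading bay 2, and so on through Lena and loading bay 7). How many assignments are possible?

16687

Let Aᵢ (for 1 ≤ i ≤ 7) be the placements that put person i in their forbidden loading bay. Any j of these fix j positions, leaving (8−j)! ways to fill the rest, and there are C(7,j) ways to pick which j.
By inclusion–exclusion, the number of valid placements is Σ_{j=0}^{7} (−1)^j C(7,j)·(8−j)!.
Computing: 40320 − 35280 + 15120 − 4200 + 840 − 126 + 14 − 1 = 16687.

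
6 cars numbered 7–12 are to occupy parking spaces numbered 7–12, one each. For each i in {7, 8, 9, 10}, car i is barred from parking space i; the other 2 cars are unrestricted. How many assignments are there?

362

Let Aᵢ (for 7 ≤ i ≤ 10) be the placements that put car i in its forbidden parking space. Any j of these fix j positions, leaving (6−j)! ways to fill the rest, and there are C(4,j) ways to pick which j.
By inclusion–exclusion, the number of valid placements is Σ_{j=0}^{4} (−1)^j C(4,j)·(6−j)!.
Computing: 720 − 480 + 144 − 24 + 2 = 362.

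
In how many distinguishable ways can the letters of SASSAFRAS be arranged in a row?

2520

SASSAFRAS has 9 letters with A appearing 3 times and S appearing 4 times.
Dividing 9! = 362880 by 4!·3! = 144 for the repeated letters gives 2520.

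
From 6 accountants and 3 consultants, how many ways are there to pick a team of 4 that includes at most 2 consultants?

Split by how many consultants are chosen (0 through 2).
Sum: C(3,0)·C(6,4) + C(3,1)·C(6,3) + C(3,2)·C(6,2) = 15 + 60 + 45 = 120.

120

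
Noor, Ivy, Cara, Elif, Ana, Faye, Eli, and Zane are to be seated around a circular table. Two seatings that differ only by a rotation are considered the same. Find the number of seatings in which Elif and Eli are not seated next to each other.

All circular seatings of 8 people number (7)! = 5040.
Those with Elif next to Eli: fuse the pair into one unit and seat 7 units around a circle — 2·(6)! = 1440.
Subtracting, 5040 − 1440 = 3600.

3600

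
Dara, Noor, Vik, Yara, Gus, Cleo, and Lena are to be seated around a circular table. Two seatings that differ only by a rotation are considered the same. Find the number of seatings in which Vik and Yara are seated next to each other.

Glue Vik and Yara into a block (2 internal orders). Seating 6 units around a circle gives (5)! arrangements.
So 2 × (5)! = 2 × 120 = 240.

240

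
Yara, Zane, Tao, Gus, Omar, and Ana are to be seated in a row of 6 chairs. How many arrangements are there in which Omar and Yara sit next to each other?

Place the 4 others and the Omar-Yara pair as 5 objects in a line; the pair has 2 internal arrangements.
So the count is 2·(5)! = 240.

240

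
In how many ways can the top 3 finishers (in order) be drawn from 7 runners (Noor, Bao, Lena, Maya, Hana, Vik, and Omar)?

This is an ordered selection of 3 from 7: P(7,3).
That gives 7 × 6 × 5 = 210.

210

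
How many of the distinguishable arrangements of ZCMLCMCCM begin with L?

280

Fix L in the first position and arrange the remaining 8 letters.
Those 8 letters have C appearing 4 times and M appearing 3 times, giving (8)!/(4!·3!) = 280.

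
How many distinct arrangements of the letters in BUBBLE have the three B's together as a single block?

Treat the 3 copies of B as a single block. The multiset to arrange is then {BBB, E, L, U}, 4 items in all.
All 4 items are distinct, so there are (4)! = 24 arrangements.

24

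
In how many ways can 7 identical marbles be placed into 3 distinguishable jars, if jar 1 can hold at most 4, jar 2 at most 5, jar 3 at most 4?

21

Ignoring the caps, the number of non-negative solutions to x_1+…+x_3 = 7 is C(9,2) = 36.
Subtract solutions that violate a single cap (substitute x_i' = x_i − (cap_i+1)): x_1 ≥ 5 gives C(4,2) = 6; x_2 ≥ 6 gives C(3,2) = 3; x_3 ≥ 5 gives C(4,2) = 6. Together 15.
No two caps can be exceeded simultaneously, so the pair terms are all 0.
By inclusion–exclusion the count is 36 − 15 + 0 = 21.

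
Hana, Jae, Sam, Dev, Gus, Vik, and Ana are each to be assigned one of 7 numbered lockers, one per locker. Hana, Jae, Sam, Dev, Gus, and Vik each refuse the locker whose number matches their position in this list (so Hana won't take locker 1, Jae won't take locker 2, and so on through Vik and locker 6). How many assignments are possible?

Let Aᵢ (for 1 ≤ i ≤ 6) be the placements that put person i in their forbidden locker. Any j of these fix j positions, leaving (7−j)! ways to fill the rest, and there are C(6,j) ways to pick which j.
By inclusion–exclusion, the number of valid placements is Σ_{j=0}^{6} (−1)^j C(6,j)·(7−j)!.
Computing: 5040 − 4320 + 1800 − 480 + 90 − 12 + 1 = 2119.

2119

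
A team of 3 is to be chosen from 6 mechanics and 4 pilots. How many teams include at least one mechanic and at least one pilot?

96

With no constraint there are C(10,3) = 120 possible selections.
Selections missing a whole group: no mechanics → C(4,3) = 4; no pilots → C(6,3) = 20.
Both groups omitted at once is impossible, so 120 − 24 = 96.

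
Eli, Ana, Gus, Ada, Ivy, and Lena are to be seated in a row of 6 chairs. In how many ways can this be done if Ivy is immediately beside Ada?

Glue Ivy and Ada into one block (2 internal orders), leaving 5 units to arrange in a row.
That gives 2 × 5! = 2 × 120 = 240.

240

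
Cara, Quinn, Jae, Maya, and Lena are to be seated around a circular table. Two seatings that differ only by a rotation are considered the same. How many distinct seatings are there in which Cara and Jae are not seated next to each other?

12

Without the restriction there are (4)! = 24 seatings.
Those with Cara next to Jae: fuse the pair into one unit and seat 4 units around a circle — 2·(3)! = 12.
Subtracting, 24 − 12 = 12.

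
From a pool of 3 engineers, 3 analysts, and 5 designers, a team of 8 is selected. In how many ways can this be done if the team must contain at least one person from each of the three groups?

Total 8-person selections from all 11: C(11,8) = 165.
Subtract selections that omit an entire group: no engineers → C(8,8) = 1; no analysts → C(8,8) = 1; no designers → C(6,8) = 0.
Add back selections omitting two groups (i.e. drawn from a single group): C(3,8) + C(3,8) + C(5,8) = 0.
By inclusion–exclusion: 165 − 2 + 0 = 163.

163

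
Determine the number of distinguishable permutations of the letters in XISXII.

Letter multiplicities in XISXII: I×3, S×1, X×2.
The number of distinct arrangements is 6!/(3!·2!) = 720/12 = 60.

60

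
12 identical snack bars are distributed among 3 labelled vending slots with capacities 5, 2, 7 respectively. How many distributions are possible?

Without the upper bounds there are C(14,2) = 91 ways to split 12 among 3 vending slots.
Subtract solutions that violate a single cap (substitute x_i' = x_i − (cap_i+1)): x_1 ≥ 6 gives C(8,2) = 28; x_2 ≥ 3 gives C(11,2) = 55; x_3 ≥ 8 gives C(6,2) = 15. Together 98.
Add back pairs where two caps are both exceeded: 10 + 0 + 3 = 13.
By inclusion–exclusion the count is 91 − 98 + 13 = 6.

6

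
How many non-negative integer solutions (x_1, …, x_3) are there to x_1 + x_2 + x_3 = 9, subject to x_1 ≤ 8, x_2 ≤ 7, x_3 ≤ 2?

23

Without the upper bounds there are C(11,2) = 55 ways to split 9 among 3 variables.
Subtract solutions that violate a single cap (substitute x_i' = x_i − (cap_i+1)): x_1 ≥ 9 gives C(2,2) = 1; x_2 ≥ 8 gives C(3,2) = 3; x_3 ≥ 3 gives C(8,2) = 28. Together 32.
No two caps can be exceeded simultaneously, so the pair terms are all 0.
By inclusion–exclusion the count is 55 − 32 + 0 = 23.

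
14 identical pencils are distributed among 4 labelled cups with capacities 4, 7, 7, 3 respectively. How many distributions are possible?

90

By stars and bars, unrestricted non-negative solutions to x_1+…+x_4 = 14 number C(14+3,3) = 680.
Subtract solutions that violate a single cap (substitute x_i' = x_i − (cap_i+1)): x_1 ≥ 5 gives C(12,3) = 220; x_2 ≥ 8 gives C(9,3) = 84; x_3 ≥ 8 gives C(9,3) = 84; x_4 ≥ 4 gives C(13,3) = 286. Together 674.
Add back pairs where two caps are both exceeded: 4 + 4 + 56 + 0 + 10 + 10 = 84.
By inclusion–exclusion the count is 680 − 674 + 84 = 90.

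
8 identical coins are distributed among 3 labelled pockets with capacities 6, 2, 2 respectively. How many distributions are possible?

6

Without the upper bounds there are C(10,2) = 45 ways to split 8 among 3 pockets.
Subtract solutions that violate a single cap (substitute x_i' = x_i − (cap_i+1)): x_1 ≥ 7 gives C(3,2) = 3; x_2 ≥ 3 gives C(7,2) = 21; x_3 ≥ 3 gives C(7,2) = 21. Together 45.
Add back pairs where two caps are both exceeded: 0 + 0 + 6 = 6.
By inclusion–exclusion the count is 45 − 45 + 6 = 6.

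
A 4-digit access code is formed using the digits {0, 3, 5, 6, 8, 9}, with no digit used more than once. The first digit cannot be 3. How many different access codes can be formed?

The first digit has 6−1 = 5 choices (anything except 3).
The remaining 3 digits are filled from the other 5 symbols without repetition: 5 × 4 × 3 = 60.
Total: 5 × 60 = 300.

300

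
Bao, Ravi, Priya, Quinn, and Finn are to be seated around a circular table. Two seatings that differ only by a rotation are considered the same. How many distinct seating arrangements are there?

24

Fix one person's seat to break rotational symmetry; the remaining 4 people can be arranged in (4)! = 24 ways.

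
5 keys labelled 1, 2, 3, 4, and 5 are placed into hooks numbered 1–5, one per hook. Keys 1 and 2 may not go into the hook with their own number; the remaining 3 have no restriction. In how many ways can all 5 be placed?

78

Let Aᵢ (for i ∈ {1, 2}) be the placements that put key i in its forbidden hook. Any j of these fix j positions, leaving (5−j)! ways to fill the rest, and there are C(2,j) ways to pick which j.
By inclusion–exclusion, the number of valid placements is Σ_{j=0}^{2} (−1)^j C(2,j)·(5−j)!.
Computing: 120 − 48 + 6 = 78.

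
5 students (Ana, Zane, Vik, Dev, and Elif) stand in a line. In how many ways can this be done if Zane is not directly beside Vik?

72

Of the 5! = 120 arrangements, those with Zane and Vik adjacent number 2 × 4! = 48 (treat the pair as a block with 2 internal orders).
So 120 − 48 = 72 arrangements keep them apart.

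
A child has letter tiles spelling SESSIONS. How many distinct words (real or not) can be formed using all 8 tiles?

1680

Letter multiplicities in SESSIONS: E×1, I×1, N×1, O×1, S×4.
So there are 8! / (4!) = 1680 distinguishable arrangements.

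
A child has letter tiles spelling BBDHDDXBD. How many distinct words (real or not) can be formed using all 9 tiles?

2520

Letter multiplicities in BBDHDDXBD: B×3, D×4, H×1, X×1.
So there are 9! / (4!·3!) = 2520 distinguishable arrangements.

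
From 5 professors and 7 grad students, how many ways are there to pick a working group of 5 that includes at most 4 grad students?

Split by how many grad students are chosen (0 through 4).
Sum: C(7,0)·C(5,5) + C(7,1)·C(5,4) + C(7,2)·C(5,3) + C(7,3)·C(5,2) + C(7,4)·C(5,1) = 1 + 35 + 210 + 350 + 175 = 771.

771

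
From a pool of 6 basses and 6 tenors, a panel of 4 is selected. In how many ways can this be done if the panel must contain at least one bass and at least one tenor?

Total 4-person selections from all 12: C(12,4) = 495.
Subtract selections that omit an entire group: no basses → C(6,4) = 15; no tenors → C(6,4) = 15.
Both groups omitted at once is impossible, so 495 − 30 = 465.

465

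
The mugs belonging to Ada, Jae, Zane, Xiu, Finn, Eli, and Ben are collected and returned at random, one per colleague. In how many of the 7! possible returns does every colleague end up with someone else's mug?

Let Aᵢ be the assignments in which colleague i gets their own mug. We want the size of the complement of A₁∪…∪A_7.
By inclusion–exclusion this is Σ_{j=0}^{7} (−1)^j C(7,j)·(7−j)!.
Computing: 5040 − 5040 + 2520 − 840 + 210 − 42 + 7 − 1 = 1854.

1854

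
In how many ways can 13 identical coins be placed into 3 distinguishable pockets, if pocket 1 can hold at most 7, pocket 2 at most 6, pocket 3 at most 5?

By stars and bars, unrestricted non-negative solutions to x_1+…+x_3 = 13 number C(13+2,2) = 105.
Subtract solutions that violate a single cap (substitute x_i' = x_i − (cap_i+1)): x_1 ≥ 8 gives C(7,2) = 21; x_2 ≥ 7 gives C(8,2) = 28; x_3 ≥ 6 gives C(9,2) = 36. Together 85.
Add back pairs where two caps are both exceeded: 0 + 0 + 1 = 1.
By inclusion–exclusion the count is 105 − 85 + 1 = 21.

21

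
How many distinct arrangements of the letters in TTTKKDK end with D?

20

With the last slot taken by D, it remains to arrange the other 6 letters (TTTKKK).
Those 6 letters have K appearing 3 times and T appearing 3 times, giving (6)!/(3!·3!) = 20.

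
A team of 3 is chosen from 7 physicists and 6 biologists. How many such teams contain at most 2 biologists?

266

Split by how many biologists are chosen (0 through 2).
Sum: C(6,0)·C(7,3) + C(6,1)·C(7,2) + C(6,2)·C(7,1) = 35 + 126 + 105 = 266.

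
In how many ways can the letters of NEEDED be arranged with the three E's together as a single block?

Treat the 3 copies of E as a single block. The multiset to arrange is then {EEE, D, D, N}, 4 items in all.
That gives (4)!/(2!) = 12 arrangements.

12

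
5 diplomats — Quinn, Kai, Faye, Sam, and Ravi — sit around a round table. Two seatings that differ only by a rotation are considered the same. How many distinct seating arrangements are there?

Around a circle, 5 distinct people have 5!/5 = (4)! = 24 rotationally distinct seatings.

24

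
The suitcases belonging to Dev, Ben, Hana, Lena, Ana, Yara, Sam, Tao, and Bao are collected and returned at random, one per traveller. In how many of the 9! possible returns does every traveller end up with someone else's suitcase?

133496

This is the derangement count D_9: permutations of 9 items with no fixed point.
By inclusion–exclusion this is Σ_{j=0}^{9} (−1)^j C(9,j)·(9−j)!.
Computing: 362880 − 362880 + 181440 − 60480 + 15120 − 3024 + 504 − 72 + 9 − 1 = 133496.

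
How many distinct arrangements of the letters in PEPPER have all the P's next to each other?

12

Treat the 3 copies of P as a single block. The multiset to arrange is then {PPP, E, E, R}, 4 items in all.
That gives (4)!/(2!) = 12 arrangements.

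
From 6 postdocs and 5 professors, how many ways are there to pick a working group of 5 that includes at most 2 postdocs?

181

Split by how many postdocs are chosen (0 through 2).
Sum: C(6,0)·C(5,5) + C(6,1)·C(5,4) + C(6,2)·C(5,3) = 1 + 30 + 150 = 181.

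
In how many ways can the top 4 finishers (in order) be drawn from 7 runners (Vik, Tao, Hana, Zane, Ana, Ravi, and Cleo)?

840

There are 7 choices for 1st place, 6 for 2nd, and so on down to 4 for position 4.
That gives 7 × 6 × 5 × 4 = 840.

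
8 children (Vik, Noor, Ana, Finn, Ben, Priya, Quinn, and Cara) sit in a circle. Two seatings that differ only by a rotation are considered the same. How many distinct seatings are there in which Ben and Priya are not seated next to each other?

Without the restriction there are (7)! = 5040 seatings.
Those with Ben next to Priya: fuse the pair into one unit and seat 7 units around a circle — 2·(6)! = 1440.
Subtracting, 5040 − 1440 = 3600.

3600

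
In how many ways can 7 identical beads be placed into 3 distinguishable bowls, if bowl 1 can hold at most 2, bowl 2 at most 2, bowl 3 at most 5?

By stars and bars, unrestricted non-negative solutions to x_1+…+x_3 = 7 number C(7+2,2) = 36.
Subtract solutions that violate a single cap (substitute x_i' = x_i − (cap_i+1)): x_1 ≥ 3 gives C(6,2) = 15; x_2 ≥ 3 gives C(6,2) = 15; x_3 ≥ 6 gives C(3,2) = 3. Together 33.
Add back pairs where two caps are both exceeded: 3 + 0 + 0 = 3.
By inclusion–exclusion the count is 36 − 33 + 3 = 6.

6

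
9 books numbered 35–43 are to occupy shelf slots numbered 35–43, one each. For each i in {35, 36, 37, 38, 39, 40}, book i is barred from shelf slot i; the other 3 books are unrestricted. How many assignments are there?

183822

Let Aᵢ (for 35 ≤ i ≤ 40) be the placements that put book i in its forbidden shelf slot. Any j of these fix j positions, leaving (9−j)! ways to fill the rest, and there are C(6,j) ways to pick which j.
By inclusion–exclusion, the number of valid placements is Σ_{j=0}^{6} (−1)^j C(6,j)·(9−j)!.
Computing: 362880 − 241920 + 75600 − 14400 + 1800 − 144 + 6 = 183822.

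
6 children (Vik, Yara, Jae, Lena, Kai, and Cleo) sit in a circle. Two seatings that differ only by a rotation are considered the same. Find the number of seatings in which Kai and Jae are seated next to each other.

48

Glue Kai and Jae into a block (2 internal orders). Seating 5 units around a circle gives (4)! arrangements.
So 2 × (4)! = 2 × 24 = 48.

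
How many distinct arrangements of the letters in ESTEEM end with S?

With the last slot taken by S, it remains to arrange the other 5 letters (ETEEM).
Those 5 letters have E appearing 3 times, giving (5)!/(3!) = 20.

20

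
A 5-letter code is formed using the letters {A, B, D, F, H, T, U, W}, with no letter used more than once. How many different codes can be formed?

This is a permutation of 5 out of 8: P(8,5) = 8!/3!.
That product is 8 × 7 × 6 × 5 × 4 = 6720.

6720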